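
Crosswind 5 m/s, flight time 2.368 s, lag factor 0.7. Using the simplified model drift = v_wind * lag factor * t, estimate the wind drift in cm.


drift = v_wind * lag * t = 5 * 0.7 * 2.368 = 8.288 m ≈ 828.8 cm

828.8 cm


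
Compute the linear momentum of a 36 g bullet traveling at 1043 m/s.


p = m*v = 0.036*1043 = 37.55 kg·m/s

37.55 kg·m/s


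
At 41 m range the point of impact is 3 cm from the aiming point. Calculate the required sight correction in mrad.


1 mrad subtends 1 cm per 10 m of range, so adj = error_cm / (dist_m / 10) = 3 / (41/10) = 0.7317 mrad

0.7317 mrad


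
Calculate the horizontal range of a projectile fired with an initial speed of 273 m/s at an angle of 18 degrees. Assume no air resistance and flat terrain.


R = v0^2 * sin(2*theta) / g = 273^2 * sin(2*18°) / 9.81 = 4466 m

4466 m


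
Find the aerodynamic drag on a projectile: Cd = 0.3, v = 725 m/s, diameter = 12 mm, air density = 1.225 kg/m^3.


A = pi*(d/2)^2 = pi*(12/2000)^2 = 1.13097e-04 m^2
Fd = 0.5*Cd*rho*A*v^2 = 0.5*0.3*1.225*1.13097e-04*725^2 = 10.92 N

10.92 N


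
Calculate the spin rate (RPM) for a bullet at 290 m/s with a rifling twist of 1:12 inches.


twist_m = 12*0.0254 = 0.3048 m
spin = v/twist = 290/0.3048 = 951.4436 rev/s
RPM = spin*60 = 951.4436*60 ≈ 57087 RPM

57087 RPM


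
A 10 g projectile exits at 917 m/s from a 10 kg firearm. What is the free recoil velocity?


v_recoil = m_p * v_p / m_gun = 0.01 * 917 / 10 = 0.917 m/s

0.917 m/s


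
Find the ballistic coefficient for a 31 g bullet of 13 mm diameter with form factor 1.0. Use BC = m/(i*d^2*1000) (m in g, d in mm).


BC = m/(i*d^2*1000) = 31/(1.0 * 13^2 * 1000) = 0.0001834

0.0001834


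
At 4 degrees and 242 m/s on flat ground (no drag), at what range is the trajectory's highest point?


R = v0^2*sin(2*theta)/g = 242^2*sin(2*4°)/9.81 = 830.839 m
apex_dist = R/2 = 830.839/2 = 415.4 m

415.4 m


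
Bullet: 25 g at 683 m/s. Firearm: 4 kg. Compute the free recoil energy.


v_r = m_p*v_p/m_gun = 0.025*683/4 = 4.26875 m/s, E_r = 0.5*m_gun*v_r^2 = 0.5*4*4.26875^2 = 36.44 J

36.44 J


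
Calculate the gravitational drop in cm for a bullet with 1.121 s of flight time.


drop = 0.5*g*t^2 = 0.5*9.81*1.121^2 = 6.16382 m ≈ 616.4 cm

616.4 cm


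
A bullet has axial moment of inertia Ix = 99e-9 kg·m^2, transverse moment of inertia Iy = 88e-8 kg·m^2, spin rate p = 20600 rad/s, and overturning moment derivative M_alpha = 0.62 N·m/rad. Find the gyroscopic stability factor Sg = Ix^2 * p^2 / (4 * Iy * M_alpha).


Sg = Ix^2 * p^2 / (4 * Iy * M_alpha) = (99e-9)^2 * 20600^2 / (4 * 88e-8 * 0.62) = 1.906

1.906


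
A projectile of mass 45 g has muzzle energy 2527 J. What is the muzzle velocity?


v = sqrt(2*E/m) = sqrt(2*2527/0.045) = 335.1 m/s

335.1 m/s


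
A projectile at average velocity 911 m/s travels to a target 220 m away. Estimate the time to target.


t = d/v = 220/911 = 0.2415 s

0.2415 s


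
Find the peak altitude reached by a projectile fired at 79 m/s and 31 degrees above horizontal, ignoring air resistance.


H = (v0*sin(theta))^2 / (2g) = (79*sin(31°))^2 / (2*9.81) = 84.38 m

84.38 m


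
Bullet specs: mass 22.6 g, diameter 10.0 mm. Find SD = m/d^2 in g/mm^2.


SD = m/d^2 = 22.6/10.0^2 = 0.226 g/mm^2

0.226 g/mm^2


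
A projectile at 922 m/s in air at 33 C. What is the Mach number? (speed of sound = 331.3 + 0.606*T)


a = 331.3 + 0.606*(33) = 351.298 m/s
M = v/a = 922/351.298 = 2.625

2.625


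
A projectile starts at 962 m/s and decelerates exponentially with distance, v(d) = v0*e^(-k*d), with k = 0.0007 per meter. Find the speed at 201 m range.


v = v0*exp(-k*d) = 962*exp(-0.0007*201) = 835.7 m/s

835.7 m/s


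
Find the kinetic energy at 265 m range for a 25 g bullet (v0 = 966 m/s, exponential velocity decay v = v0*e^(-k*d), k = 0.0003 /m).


v = v0*exp(-k*d) = 966*exp(-0.0003*265) = 892.176 m/s
E = 0.5*m*v^2 = 0.5*0.025*892.176^2 = 9950 J

9950 J


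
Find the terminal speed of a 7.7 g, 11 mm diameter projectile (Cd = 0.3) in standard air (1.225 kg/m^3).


A = pi*(d/2)^2 = pi*(11/2000)^2 = 9.50332e-05 m^2
vt = sqrt(2mg/(Cd*rho*A)) = sqrt(2*0.0077*9.81/(0.3 * 1.225 * 9.50332e-05)) = 65.77 m/s

65.77 m/s


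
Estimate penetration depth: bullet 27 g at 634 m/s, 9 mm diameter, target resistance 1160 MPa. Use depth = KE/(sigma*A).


A = pi*(d/2)^2 = pi*(9/2)^2 = 63.6173 mm^2
E = 0.5*m*v^2 = 0.5*0.027*634^2 = 5426.41 J
depth = E/(sigma*A) = 5426.41 J / (1160 MPa * 63.6173 mm^2) = 5426.41/(1160 * 63.6173) m = 0.0735325 m ≈ 73.53 mm

73.53 mm


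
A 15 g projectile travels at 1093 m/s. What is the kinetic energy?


E = 0.5*m*v^2 = 0.5*0.015*1093^2 = 8960 J

8960 J


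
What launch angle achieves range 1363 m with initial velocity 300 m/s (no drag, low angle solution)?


sin(2*theta) = R*g/v0^2 = 1363*9.81/300^2 = 0.148567, theta = arcsin(0.148567)/2 = 4.272°

4.272 degrees


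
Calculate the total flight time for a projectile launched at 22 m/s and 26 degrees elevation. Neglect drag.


T = 2*v0*sin(theta)/g = 2*22*sin(26°)/9.81 = 1.966 s

1.966 s


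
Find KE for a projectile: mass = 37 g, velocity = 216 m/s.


E = 0.5*m*v^2 = 0.5*0.037*216^2 = 863.1 J

863.1 J


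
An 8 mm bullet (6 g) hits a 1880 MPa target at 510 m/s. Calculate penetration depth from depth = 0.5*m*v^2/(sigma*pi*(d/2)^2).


A = pi*(d/2)^2 = pi*(8/2)^2 = 50.2655 mm^2
E = 0.5*m*v^2 = 0.5*0.006*510^2 = 780.3 J
depth = E/(sigma*A) = 780.3 J / (1880 MPa * 50.2655 mm^2) = 780.3/(1880 * 50.2655) m = 0.00825722 m ≈ 8.257 mm

8.257 mm


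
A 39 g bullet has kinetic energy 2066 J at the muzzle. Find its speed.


v = sqrt(2*E/m) = sqrt(2*2066/0.039) = 325.5 m/s

325.5 m/s


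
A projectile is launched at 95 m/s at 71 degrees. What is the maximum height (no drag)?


H = (v0*sin(theta))^2 / (2g) = (95*sin(71°))^2 / (2*9.81) = 411.2 m

411.2 m


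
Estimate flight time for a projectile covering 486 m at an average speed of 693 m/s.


t = d/v = 486/693 = 0.7013 s

0.7013 s


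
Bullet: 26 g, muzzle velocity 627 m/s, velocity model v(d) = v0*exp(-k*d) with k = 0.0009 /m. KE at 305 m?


v = v0*exp(-k*d) = 627*exp(-0.0009*305) = 476.49 m/s
E = 0.5*m*v^2 = 0.5*0.026*476.49^2 = 2952 J

2952 J


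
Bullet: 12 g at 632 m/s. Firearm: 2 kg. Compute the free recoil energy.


v_r = m_p*v_p/m_gun = 0.012*632/2 = 3.792 m/s, E_r = 0.5*m_gun*v_r^2 = 0.5*2*3.792^2 = 14.38 J

14.38 J


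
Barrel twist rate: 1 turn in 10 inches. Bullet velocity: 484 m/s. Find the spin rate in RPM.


twist_m = 10*0.0254 = 0.254 m
spin = v/twist = 484/0.254 = 1905.512 rev/s
RPM = spin*60 = 1905.512*60 ≈ 114331 RPM

114331 RPM


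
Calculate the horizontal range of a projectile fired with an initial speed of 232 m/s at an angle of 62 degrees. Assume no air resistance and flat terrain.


R = v0^2 * sin(2*theta) / g = 232^2 * sin(2*62°) / 9.81 = 4549 m

4549 m


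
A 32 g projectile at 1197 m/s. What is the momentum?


p = m*v = 0.032*1197 = 38.3 kg·m/s

38.3 kg·m/s


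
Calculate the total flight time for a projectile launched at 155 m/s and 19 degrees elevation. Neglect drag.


T = 2*v0*sin(theta)/g = 2*155*sin(19°)/9.81 = 10.29 s

10.29 s


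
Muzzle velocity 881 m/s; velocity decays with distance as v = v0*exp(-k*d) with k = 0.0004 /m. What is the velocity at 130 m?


v = v0*exp(-k*d) = 881*exp(-0.0004*130) = 836.4 m/s

836.4 m/s


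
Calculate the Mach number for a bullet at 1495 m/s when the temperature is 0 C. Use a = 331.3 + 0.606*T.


a = 331.3 + 0.606*(0) = 331.3 m/s
M = v/a = 1495/331.3 = 4.513

4.513


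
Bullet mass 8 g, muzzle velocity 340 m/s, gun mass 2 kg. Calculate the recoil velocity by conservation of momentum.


v_recoil = m_p * v_p / m_gun = 0.008 * 340 / 2 = 1.36 m/s

1.36 m/s


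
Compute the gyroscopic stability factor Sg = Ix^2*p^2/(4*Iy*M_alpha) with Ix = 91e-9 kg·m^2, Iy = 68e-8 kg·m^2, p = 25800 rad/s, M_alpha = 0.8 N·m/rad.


Sg = Ix^2 * p^2 / (4 * Iy * M_alpha) = (91e-9)^2 * 25800^2 / (4 * 68e-8 * 0.8) = 2.533

2.533


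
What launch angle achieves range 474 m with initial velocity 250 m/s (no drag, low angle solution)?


sin(2*theta) = R*g/v0^2 = 474*9.81/250^2 = 0.074399, theta = arcsin(0.074399)/2 = 2.133°

2.133 degrees


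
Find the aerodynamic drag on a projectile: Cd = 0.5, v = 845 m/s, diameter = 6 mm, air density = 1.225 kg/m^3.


A = pi*(d/2)^2 = pi*(6/2000)^2 = 2.82743e-05 m^2
Fd = 0.5*Cd*rho*A*v^2 = 0.5*0.5*1.225*2.82743e-05*845^2 = 6.183 N

6.183 N


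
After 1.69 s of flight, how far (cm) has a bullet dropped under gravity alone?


drop = 0.5*g*t^2 = 0.5*9.81*1.69^2 = 14.0092 m ≈ 1401 cm

1401 cm


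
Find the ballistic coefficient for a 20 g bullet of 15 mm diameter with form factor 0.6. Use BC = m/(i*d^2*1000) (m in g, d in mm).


BC = m/(i*d^2*1000) = 20/(0.6 * 15^2 * 1000) = 0.0001481

0.0001481


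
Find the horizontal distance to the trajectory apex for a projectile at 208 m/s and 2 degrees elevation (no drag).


R = v0^2*sin(2*theta)/g = 208^2*sin(2*2°)/9.81 = 307.64 m
apex_dist = R/2 = 307.64/2 = 153.8 m

153.8 m


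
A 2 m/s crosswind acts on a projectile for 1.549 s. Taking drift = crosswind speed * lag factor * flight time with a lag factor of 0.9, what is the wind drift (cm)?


drift = v_wind * lag * t = 2 * 0.9 * 1.549 = 2.7882 m ≈ 278.8 cm

278.8 cm


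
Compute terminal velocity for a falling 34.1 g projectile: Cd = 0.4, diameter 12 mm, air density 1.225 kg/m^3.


A = pi*(d/2)^2 = pi*(12/2000)^2 = 1.13097e-04 m^2
vt = sqrt(2mg/(Cd*rho*A)) = sqrt(2*0.0341*9.81/(0.4 * 1.225 * 1.13097e-04)) = 109.9 m/s

109.9 m/s


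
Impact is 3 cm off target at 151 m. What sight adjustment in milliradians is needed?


1 mrad subtends 1 cm per 10 m of range, so adj = error_cm / (dist_m / 10) = 3 / (151/10) = 0.1987 mrad

0.1987 mrad


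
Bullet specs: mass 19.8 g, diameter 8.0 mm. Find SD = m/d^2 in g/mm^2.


SD = m/d^2 = 19.8/8.0^2 = 0.3094 g/mm^2

0.3094 g/mm^2


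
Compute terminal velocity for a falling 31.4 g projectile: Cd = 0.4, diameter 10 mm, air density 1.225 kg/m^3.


A = pi*(d/2)^2 = pi*(10/2000)^2 = 7.85398e-05 m^2
vt = sqrt(2mg/(Cd*rho*A)) = sqrt(2*0.0314*9.81/(0.4 * 1.225 * 7.85398e-05)) = 126.5 m/s

126.5 m/s


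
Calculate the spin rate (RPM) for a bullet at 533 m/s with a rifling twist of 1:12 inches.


twist_m = 12*0.0254 = 0.3048 m
spin = v/twist = 533/0.3048 = 1748.688 rev/s
RPM = spin*60 = 1748.688*60 ≈ 104921 RPM

104921 RPM


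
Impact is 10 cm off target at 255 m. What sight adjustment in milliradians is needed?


1 mrad subtends 1 cm per 10 m of range, so adj = error_cm / (dist_m / 10) = 10 / (255/10) = 0.3922 mrad

0.3922 mrad


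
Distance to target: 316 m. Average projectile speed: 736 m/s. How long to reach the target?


t = d/v = 316/736 = 0.4293 s

0.4293 s


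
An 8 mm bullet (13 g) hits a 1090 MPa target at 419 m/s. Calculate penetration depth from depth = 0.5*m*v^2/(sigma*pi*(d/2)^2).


A = pi*(d/2)^2 = pi*(8/2)^2 = 50.2655 mm^2
E = 0.5*m*v^2 = 0.5*0.013*419^2 = 1141.15 J
depth = E/(sigma*A) = 1141.15 J / (1090 MPa * 50.2655 mm^2) = 1141.15/(1090 * 50.2655) m = 0.0208279 m ≈ 20.83 mm

20.83 mm


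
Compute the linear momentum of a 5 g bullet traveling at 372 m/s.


p = m*v = 0.005*372 = 1.86 kg·m/s

1.86 kg·m/s


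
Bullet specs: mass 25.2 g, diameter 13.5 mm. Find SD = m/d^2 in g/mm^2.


SD = m/d^2 = 25.2/13.5^2 = 0.1383 g/mm^2

0.1383 g/mm^2


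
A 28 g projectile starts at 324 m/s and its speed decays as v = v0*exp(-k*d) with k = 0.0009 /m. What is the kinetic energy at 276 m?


v = v0*exp(-k*d) = 324*exp(-0.0009*276) = 252.736 m/s
E = 0.5*m*v^2 = 0.5*0.028*252.736^2 = 894.3 J

894.3 J


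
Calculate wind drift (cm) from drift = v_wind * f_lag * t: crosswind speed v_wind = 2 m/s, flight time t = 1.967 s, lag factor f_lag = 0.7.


drift = v_wind * lag * t = 2 * 0.7 * 1.967 = 2.7538 m ≈ 275.4 cm

275.4 cm


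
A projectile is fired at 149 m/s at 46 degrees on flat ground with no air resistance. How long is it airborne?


T = 2*v0*sin(theta)/g = 2*149*sin(46°)/9.81 = 21.85 s

21.85 s


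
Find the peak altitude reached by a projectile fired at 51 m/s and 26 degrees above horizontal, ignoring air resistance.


H = (v0*sin(theta))^2 / (2g) = (51*sin(26°))^2 / (2*9.81) = 25.48 m

25.48 m


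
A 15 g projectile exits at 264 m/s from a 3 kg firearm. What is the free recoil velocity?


v_recoil = m_p * v_p / m_gun = 0.015 * 264 / 3 = 1.32 m/s

1.32 m/s


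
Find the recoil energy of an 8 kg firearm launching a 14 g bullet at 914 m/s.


v_r = m_p*v_p/m_gun = 0.014*914/8 = 1.5995 m/s, E_r = 0.5*m_gun*v_r^2 = 0.5*8*1.5995^2 = 10.23 J

10.23 J


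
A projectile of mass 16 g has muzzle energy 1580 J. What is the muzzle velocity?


v = sqrt(2*E/m) = sqrt(2*1580/0.016) = 444.4 m/s

444.4 m/s


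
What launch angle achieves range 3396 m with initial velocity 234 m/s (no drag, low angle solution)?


sin(2*theta) = R*g/v0^2 = 3396*9.81/234^2 = 0.608422, theta = arcsin(0.608422)/2 = 18.74°

18.74 degrees


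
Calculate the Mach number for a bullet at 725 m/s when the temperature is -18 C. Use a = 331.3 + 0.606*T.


a = 331.3 + 0.606*(-18) = 320.392 m/s
M = v/a = 725/320.392 = 2.263

2.263


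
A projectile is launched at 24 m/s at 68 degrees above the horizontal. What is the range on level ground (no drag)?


R = v0^2 * sin(2*theta) / g = 24^2 * sin(2*68°) / 9.81 = 40.79 m

40.79 m


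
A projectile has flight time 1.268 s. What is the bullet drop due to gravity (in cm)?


drop = 0.5*g*t^2 = 0.5*9.81*1.268^2 = 7.88638 m ≈ 788.6 cm

788.6 cm


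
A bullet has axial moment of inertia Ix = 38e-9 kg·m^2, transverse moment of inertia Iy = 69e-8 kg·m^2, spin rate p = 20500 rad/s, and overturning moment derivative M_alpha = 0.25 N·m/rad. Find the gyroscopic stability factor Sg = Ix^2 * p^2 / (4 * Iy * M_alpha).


Sg = Ix^2 * p^2 / (4 * Iy * M_alpha) = (38e-9)^2 * 20500^2 / (4 * 69e-8 * 0.25) = 0.8795

0.8795


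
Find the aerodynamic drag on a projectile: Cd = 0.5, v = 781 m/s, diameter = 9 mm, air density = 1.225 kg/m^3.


A = pi*(d/2)^2 = pi*(9/2000)^2 = 6.36173e-05 m^2
Fd = 0.5*Cd*rho*A*v^2 = 0.5*0.5*1.225*6.36173e-05*781^2 = 11.88 N

11.88 N


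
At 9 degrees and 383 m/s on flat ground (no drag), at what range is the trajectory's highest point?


R = v0^2*sin(2*theta)/g = 383^2*sin(2*9°)/9.81 = 4620.73 m
apex_dist = R/2 = 4620.73/2 = 2310 m

2310 m


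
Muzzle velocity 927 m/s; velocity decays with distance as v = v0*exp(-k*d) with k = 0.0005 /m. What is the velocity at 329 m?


v = v0*exp(-k*d) = 927*exp(-0.0005*329) = 786.4 m/s

786.4 m/s


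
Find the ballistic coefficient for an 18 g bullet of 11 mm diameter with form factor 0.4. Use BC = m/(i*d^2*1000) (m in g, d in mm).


BC = m/(i*d^2*1000) = 18/(0.4 * 11^2 * 1000) = 0.0003719

0.0003719


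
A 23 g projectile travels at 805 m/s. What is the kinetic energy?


E = 0.5*m*v^2 = 0.5*0.023*805^2 = 7452 J

7452 J


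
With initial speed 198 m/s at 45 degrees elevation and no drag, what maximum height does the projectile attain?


H = (v0*sin(theta))^2 / (2g) = (198*sin(45°))^2 / (2*9.81) = 999.1 m

999.1 m


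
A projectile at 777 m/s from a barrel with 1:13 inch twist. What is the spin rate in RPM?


twist_m = 13*0.0254 = 0.3302 m
spin = v/twist = 777/0.3302 = 2353.119 rev/s
RPM = spin*60 = 2353.119*60 ≈ 141187 RPM

141187 RPM


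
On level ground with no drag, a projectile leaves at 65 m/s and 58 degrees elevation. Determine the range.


R = v0^2 * sin(2*theta) / g = 65^2 * sin(2*58°) / 9.81 = 387.1 m

387.1 m


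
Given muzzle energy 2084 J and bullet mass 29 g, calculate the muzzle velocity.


v = sqrt(2*E/m) = sqrt(2*2084/0.029) = 379.1 m/s

379.1 m/s


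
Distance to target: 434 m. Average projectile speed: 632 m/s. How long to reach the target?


t = d/v = 434/632 = 0.6867 s

0.6867 s


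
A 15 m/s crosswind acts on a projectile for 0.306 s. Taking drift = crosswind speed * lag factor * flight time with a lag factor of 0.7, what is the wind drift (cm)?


drift = v_wind * lag * t = 15 * 0.7 * 0.306 = 3.213 m ≈ 321.3 cm

321.3 cm


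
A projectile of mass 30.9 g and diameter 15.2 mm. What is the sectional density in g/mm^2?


SD = m/d^2 = 30.9/15.2^2 = 0.1337 g/mm^2

0.1337 g/mm^2


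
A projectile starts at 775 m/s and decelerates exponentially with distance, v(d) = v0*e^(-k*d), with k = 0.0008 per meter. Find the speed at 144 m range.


v = v0*exp(-k*d) = 775*exp(-0.0008*144) = 690.7 m/s

690.7 m/s


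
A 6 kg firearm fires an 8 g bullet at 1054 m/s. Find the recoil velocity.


v_recoil = m_p * v_p / m_gun = 0.008 * 1054 / 6 = 1.405 m/s

1.405 m/s


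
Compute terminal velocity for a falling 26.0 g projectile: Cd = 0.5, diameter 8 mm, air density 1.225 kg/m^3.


A = pi*(d/2)^2 = pi*(8/2000)^2 = 5.02655e-05 m^2
vt = sqrt(2mg/(Cd*rho*A)) = sqrt(2*0.026*9.81/(0.5 * 1.225 * 5.02655e-05)) = 128.7 m/s

128.7 m/s


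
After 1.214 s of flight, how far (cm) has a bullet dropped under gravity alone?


drop = 0.5*g*t^2 = 0.5*9.81*1.214^2 = 7.22897 m ≈ 722.9 cm

722.9 cm


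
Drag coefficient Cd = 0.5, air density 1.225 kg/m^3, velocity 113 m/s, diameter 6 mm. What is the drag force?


A = pi*(d/2)^2 = pi*(6/2000)^2 = 2.82743e-05 m^2
Fd = 0.5*Cd*rho*A*v^2 = 0.5*0.5*1.225*2.82743e-05*113^2 = 0.1106 N

0.1106 N


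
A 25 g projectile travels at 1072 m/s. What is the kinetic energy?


E = 0.5*m*v^2 = 0.5*0.025*1072^2 = 14365 J

14365 J


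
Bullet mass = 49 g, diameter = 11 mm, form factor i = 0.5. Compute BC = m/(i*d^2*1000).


BC = m/(i*d^2*1000) = 49/(0.5 * 11^2 * 1000) = 0.0008099

0.0008099


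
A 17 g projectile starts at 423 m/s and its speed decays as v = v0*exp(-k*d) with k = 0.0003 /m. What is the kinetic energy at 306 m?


v = v0*exp(-k*d) = 423*exp(-0.0003*306) = 385.898 m/s
E = 0.5*m*v^2 = 0.5*0.017*385.898^2 = 1266 J

1266 J


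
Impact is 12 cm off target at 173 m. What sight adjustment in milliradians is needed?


1 mrad subtends 1 cm per 10 m of range, so adj = error_cm / (dist_m / 10) = 12 / (173/10) = 0.6936 mrad

0.6936 mrad


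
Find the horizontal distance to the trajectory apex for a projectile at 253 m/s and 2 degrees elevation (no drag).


R = v0^2*sin(2*theta)/g = 253^2*sin(2*2°)/9.81 = 455.152 m
apex_dist = R/2 = 455.152/2 = 227.6 m

227.6 m


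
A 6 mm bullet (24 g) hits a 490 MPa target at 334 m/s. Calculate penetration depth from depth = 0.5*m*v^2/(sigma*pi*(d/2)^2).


A = pi*(d/2)^2 = pi*(6/2)^2 = 28.2743 mm^2
E = 0.5*m*v^2 = 0.5*0.024*334^2 = 1338.67 J
depth = E/(sigma*A) = 1338.67 J / (490 MPa * 28.2743 mm^2) = 1338.67/(490 * 28.2743) m = 0.0966242 m ≈ 96.62 mm

96.62 mm


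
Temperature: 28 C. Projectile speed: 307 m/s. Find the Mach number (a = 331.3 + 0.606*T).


a = 331.3 + 0.606*(28) = 348.268 m/s
M = v/a = 307/348.268 = 0.8815

0.8815


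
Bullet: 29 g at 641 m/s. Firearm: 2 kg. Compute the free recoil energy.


v_r = m_p*v_p/m_gun = 0.029*641/2 = 9.2945 m/s, E_r = 0.5*m_gun*v_r^2 = 0.5*2*9.2945^2 = 86.39 J

86.39 J


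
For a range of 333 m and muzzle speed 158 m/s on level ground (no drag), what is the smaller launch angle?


sin(2*theta) = R*g/v0^2 = 333*9.81/158^2 = 0.130858, theta = arcsin(0.130858)/2 = 3.76°

3.76 degrees


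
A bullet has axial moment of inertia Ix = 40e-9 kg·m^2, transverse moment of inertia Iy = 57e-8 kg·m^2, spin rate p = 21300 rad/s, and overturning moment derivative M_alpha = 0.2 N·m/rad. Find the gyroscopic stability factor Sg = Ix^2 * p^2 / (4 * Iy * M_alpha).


Sg = Ix^2 * p^2 / (4 * Iy * M_alpha) = (40e-9)^2 * 21300^2 / (4 * 57e-8 * 0.2) = 1.592

1.592


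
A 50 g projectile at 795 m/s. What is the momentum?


p = m*v = 0.05*795 = 39.75 kg·m/s

39.75 kg·m/s


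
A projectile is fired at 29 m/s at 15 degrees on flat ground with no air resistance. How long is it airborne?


T = 2*v0*sin(theta)/g = 2*29*sin(15°)/9.81 = 1.53 s

1.53 s


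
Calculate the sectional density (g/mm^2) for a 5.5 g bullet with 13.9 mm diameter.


SD = m/d^2 = 5.5/13.9^2 = 0.02847 g/mm^2

0.02847 g/mm^2


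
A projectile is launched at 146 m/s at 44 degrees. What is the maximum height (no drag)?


H = (v0*sin(theta))^2 / (2g) = (146*sin(44°))^2 / (2*9.81) = 524.3 m

524.3 m


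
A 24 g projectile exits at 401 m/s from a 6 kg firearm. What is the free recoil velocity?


v_recoil = m_p * v_p / m_gun = 0.024 * 401 / 6 = 1.604 m/s

1.604 m/s


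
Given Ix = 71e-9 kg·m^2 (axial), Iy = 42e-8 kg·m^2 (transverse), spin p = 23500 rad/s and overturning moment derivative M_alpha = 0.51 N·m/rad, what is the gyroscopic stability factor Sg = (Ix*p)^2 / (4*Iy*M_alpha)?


Sg = Ix^2 * p^2 / (4 * Iy * M_alpha) = (71e-9)^2 * 23500^2 / (4 * 42e-8 * 0.51) = 3.249

3.249


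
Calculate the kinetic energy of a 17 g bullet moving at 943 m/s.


E = 0.5*m*v^2 = 0.5*0.017*943^2 = 7559 J

7559 J


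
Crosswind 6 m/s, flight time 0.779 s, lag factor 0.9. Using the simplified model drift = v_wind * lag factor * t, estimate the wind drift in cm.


drift = v_wind * lag * t = 6 * 0.9 * 0.779 = 4.2066 m ≈ 420.7 cm

420.7 cm


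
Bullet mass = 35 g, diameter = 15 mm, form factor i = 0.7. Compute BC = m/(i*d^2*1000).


BC = m/(i*d^2*1000) = 35/(0.7 * 15^2 * 1000) = 0.0002222

0.0002222


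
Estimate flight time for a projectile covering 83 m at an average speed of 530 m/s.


t = d/v = 83/530 = 0.1566 s

0.1566 s


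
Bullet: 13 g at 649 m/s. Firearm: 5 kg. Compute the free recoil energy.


v_r = m_p*v_p/m_gun = 0.013*649/5 = 1.6874 m/s, E_r = 0.5*m_gun*v_r^2 = 0.5*5*1.6874^2 = 7.118 J

7.118 J


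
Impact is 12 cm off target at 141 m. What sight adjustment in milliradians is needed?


1 mrad subtends 1 cm per 10 m of range, so adj = error_cm / (dist_m / 10) = 12 / (141/10) = 0.8511 mrad

0.8511 mrad


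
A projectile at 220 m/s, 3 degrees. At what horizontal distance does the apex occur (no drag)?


R = v0^2*sin(2*theta)/g = 220^2*sin(2*3°)/9.81 = 515.716 m
apex_dist = R/2 = 515.716/2 = 257.9 m

257.9 m


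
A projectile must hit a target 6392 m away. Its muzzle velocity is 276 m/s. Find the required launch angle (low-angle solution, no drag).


sin(2*theta) = R*g/v0^2 = 6392*9.81/276^2 = 0.823166, theta = arcsin(0.823166)/2 = 27.7°

27.7 degrees


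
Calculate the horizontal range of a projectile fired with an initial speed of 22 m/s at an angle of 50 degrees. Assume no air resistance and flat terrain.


R = v0^2 * sin(2*theta) / g = 22^2 * sin(2*50°) / 9.81 = 48.59 m

48.59 m


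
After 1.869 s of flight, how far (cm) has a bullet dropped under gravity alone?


drop = 0.5*g*t^2 = 0.5*9.81*1.869^2 = 17.134 m ≈ 1713 cm

1713 cm


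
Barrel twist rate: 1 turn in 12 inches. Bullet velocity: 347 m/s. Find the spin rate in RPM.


twist_m = 12*0.0254 = 0.3048 m
spin = v/twist = 347/0.3048 = 1138.451 rev/s
RPM = spin*60 = 1138.451*60 ≈ 68307 RPM

68307 RPM


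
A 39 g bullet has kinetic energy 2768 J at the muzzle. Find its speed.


v = sqrt(2*E/m) = sqrt(2*2768/0.039) = 376.8 m/s

376.8 m/s


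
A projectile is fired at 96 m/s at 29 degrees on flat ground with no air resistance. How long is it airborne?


T = 2*v0*sin(theta)/g = 2*96*sin(29°)/9.81 = 9.489 s

9.489 s


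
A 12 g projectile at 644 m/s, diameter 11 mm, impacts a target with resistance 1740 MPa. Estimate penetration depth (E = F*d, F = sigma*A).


A = pi*(d/2)^2 = pi*(11/2)^2 = 95.0332 mm^2
E = 0.5*m*v^2 = 0.5*0.012*644^2 = 2488.42 J
depth = E/(sigma*A) = 2488.42 J / (1740 MPa * 95.0332 mm^2) = 2488.42/(1740 * 95.0332) m = 0.0150487 m ≈ 15.05 mm

15.05 mm


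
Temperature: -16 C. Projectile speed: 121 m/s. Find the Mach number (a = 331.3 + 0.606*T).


a = 331.3 + 0.606*(-16) = 321.604 m/s
M = v/a = 121/321.604 = 0.3762

0.3762


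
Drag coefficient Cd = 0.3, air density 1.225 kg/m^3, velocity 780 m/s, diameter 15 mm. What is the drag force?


A = pi*(d/2)^2 = pi*(15/2000)^2 = 1.76715e-04 m^2
Fd = 0.5*Cd*rho*A*v^2 = 0.5*0.3*1.225*1.76715e-04*780^2 = 19.76 N

19.76 N


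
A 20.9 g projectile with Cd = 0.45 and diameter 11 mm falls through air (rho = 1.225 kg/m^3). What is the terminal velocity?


A = pi*(d/2)^2 = pi*(11/2000)^2 = 9.50332e-05 m^2
vt = sqrt(2mg/(Cd*rho*A)) = sqrt(2*0.0209*9.81/(0.45 * 1.225 * 9.50332e-05)) = 88.47 m/s

88.47 m/s


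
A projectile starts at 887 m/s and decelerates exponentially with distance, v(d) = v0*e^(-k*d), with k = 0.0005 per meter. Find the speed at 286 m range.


v = v0*exp(-k*d) = 887*exp(-0.0005*286) = 768.8 m/s

768.8 m/s


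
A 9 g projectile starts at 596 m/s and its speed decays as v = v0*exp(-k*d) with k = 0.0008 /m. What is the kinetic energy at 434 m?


v = v0*exp(-k*d) = 596*exp(-0.0008*434) = 421.172 m/s
E = 0.5*m*v^2 = 0.5*0.009*421.172^2 = 798.2 J

798.2 J


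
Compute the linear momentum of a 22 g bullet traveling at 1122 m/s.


p = m*v = 0.022*1122 = 24.68 kg·m/s

24.68 kg·m/s


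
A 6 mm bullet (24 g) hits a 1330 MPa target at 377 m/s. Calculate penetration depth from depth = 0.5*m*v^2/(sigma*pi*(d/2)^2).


A = pi*(d/2)^2 = pi*(6/2)^2 = 28.2743 mm^2
E = 0.5*m*v^2 = 0.5*0.024*377^2 = 1705.55 J
depth = E/(sigma*A) = 1705.55 J / (1330 MPa * 28.2743 mm^2) = 1705.55/(1330 * 28.2743) m = 0.0453545 m ≈ 45.35 mm

45.35 mm


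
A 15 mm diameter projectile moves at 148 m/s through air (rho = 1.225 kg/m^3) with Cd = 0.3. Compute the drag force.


A = pi*(d/2)^2 = pi*(15/2000)^2 = 1.76715e-04 m^2
Fd = 0.5*Cd*rho*A*v^2 = 0.5*0.3*1.225*1.76715e-04*148^2 = 0.7113 N

0.7113 N


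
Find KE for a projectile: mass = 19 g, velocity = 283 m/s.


E = 0.5*m*v^2 = 0.5*0.019*283^2 = 760.8 J

760.8 J


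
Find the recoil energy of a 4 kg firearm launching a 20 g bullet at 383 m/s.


v_r = m_p*v_p/m_gun = 0.02*383/4 = 1.915 m/s, E_r = 0.5*m_gun*v_r^2 = 0.5*4*1.915^2 = 7.334 J

7.334 J


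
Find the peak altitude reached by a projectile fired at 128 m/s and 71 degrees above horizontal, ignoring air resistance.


H = (v0*sin(theta))^2 / (2g) = (128*sin(71°))^2 / (2*9.81) = 746.6 m

746.6 m


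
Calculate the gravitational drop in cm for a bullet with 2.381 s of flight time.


drop = 0.5*g*t^2 = 0.5*9.81*2.381^2 = 27.8072 m ≈ 2781 cm

2781 cm


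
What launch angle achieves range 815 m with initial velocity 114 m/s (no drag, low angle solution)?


sin(2*theta) = R*g/v0^2 = 815*9.81/114^2 = 0.615201, theta = arcsin(0.615201)/2 = 18.98°

18.98 degrees


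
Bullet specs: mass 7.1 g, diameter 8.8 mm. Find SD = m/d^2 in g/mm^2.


SD = m/d^2 = 7.1/8.8^2 = 0.09168 g/mm^2

0.09168 g/mm^2


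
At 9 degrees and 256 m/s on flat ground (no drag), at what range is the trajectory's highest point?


R = v0^2*sin(2*theta)/g = 256^2*sin(2*9°)/9.81 = 2064.4 m
apex_dist = R/2 = 2064.4/2 = 1032 m

1032 m


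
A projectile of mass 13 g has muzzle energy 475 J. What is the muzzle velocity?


v = sqrt(2*E/m) = sqrt(2*475/0.013) = 270.3 m/s

270.3 m/s


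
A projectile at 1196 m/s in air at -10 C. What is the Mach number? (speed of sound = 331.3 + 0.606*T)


a = 331.3 + 0.606*(-10) = 325.24 m/s
M = v/a = 1196/325.24 = 3.677

3.677


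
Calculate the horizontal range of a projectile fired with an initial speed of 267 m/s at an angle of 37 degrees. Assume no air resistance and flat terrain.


R = v0^2 * sin(2*theta) / g = 267^2 * sin(2*37°) / 9.81 = 6985 m

6985 m


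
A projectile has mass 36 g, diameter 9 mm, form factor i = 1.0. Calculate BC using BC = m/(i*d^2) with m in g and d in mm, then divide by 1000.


BC = m/(i*d^2*1000) = 36/(1.0 * 9^2 * 1000) = 0.0004444

0.0004444


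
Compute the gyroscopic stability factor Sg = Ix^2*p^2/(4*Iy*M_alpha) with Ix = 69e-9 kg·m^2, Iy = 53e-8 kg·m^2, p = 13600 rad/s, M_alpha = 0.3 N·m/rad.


Sg = Ix^2 * p^2 / (4 * Iy * M_alpha) = (69e-9)^2 * 13600^2 / (4 * 53e-8 * 0.3) = 1.385

1.385


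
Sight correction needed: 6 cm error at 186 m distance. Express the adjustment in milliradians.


1 mrad subtends 1 cm per 10 m of range, so adj = error_cm / (dist_m / 10) = 6 / (186/10) = 0.3226 mrad

0.3226 mrad


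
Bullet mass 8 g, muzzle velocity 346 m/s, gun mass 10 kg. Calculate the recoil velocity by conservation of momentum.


v_recoil = m_p * v_p / m_gun = 0.008 * 346 / 10 = 0.2768 m/s

0.2768 m/s


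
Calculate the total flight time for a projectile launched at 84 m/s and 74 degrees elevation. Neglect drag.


T = 2*v0*sin(theta)/g = 2*84*sin(74°)/9.81 = 16.46 s

16.46 s


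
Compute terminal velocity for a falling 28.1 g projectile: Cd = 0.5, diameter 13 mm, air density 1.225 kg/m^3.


A = pi*(d/2)^2 = pi*(13/2000)^2 = 1.32732e-04 m^2
vt = sqrt(2mg/(Cd*rho*A)) = sqrt(2*0.0281*9.81/(0.5 * 1.225 * 1.32732e-04)) = 82.35 m/s

82.35 m/s


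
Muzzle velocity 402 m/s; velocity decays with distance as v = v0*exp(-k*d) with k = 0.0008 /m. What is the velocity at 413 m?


v = v0*exp(-k*d) = 402*exp(-0.0008*413) = 288.9 m/s

288.9 m/s


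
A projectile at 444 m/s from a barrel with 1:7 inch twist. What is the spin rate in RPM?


twist_m = 7*0.0254 = 0.1778 m
spin = v/twist = 444/0.1778 = 2497.188 rev/s
RPM = spin*60 = 2497.188*60 ≈ 149831 RPM

149831 RPM


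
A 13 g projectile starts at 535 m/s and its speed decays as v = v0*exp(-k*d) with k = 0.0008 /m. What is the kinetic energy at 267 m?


v = v0*exp(-k*d) = 535*exp(-0.0008*267) = 432.104 m/s
E = 0.5*m*v^2 = 0.5*0.013*432.104^2 = 1214 J

1214 J


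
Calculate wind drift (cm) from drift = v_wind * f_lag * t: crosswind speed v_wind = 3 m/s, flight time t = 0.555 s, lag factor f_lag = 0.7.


drift = v_wind * lag * t = 3 * 0.7 * 0.555 = 1.1655 m ≈ 116.5 cm

116.5 cm


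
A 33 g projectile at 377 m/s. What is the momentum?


p = m*v = 0.033*377 = 12.44 kg·m/s

12.44 kg·m/s


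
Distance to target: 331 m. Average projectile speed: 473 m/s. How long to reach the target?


t = d/v = 331/473 = 0.6998 s

0.6998 s


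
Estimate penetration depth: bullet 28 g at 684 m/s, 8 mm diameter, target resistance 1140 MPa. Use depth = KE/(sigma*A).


A = pi*(d/2)^2 = pi*(8/2)^2 = 50.2655 mm^2
E = 0.5*m*v^2 = 0.5*0.028*684^2 = 6549.98 J
depth = E/(sigma*A) = 6549.98 J / (1140 MPa * 50.2655 mm^2) = 6549.98/(1140 * 50.2655) m = 0.114305 m ≈ 114.3 mm

114.3 mm


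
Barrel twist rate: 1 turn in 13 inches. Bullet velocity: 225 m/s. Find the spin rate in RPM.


twist_m = 13*0.0254 = 0.3302 m
spin = v/twist = 225/0.3302 = 681.4052 rev/s
RPM = spin*60 = 681.4052*60 ≈ 40884 RPM

40884 RPM


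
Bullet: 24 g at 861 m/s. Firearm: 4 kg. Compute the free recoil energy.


v_r = m_p*v_p/m_gun = 0.024*861/4 = 5.166 m/s, E_r = 0.5*m_gun*v_r^2 = 0.5*4*5.166^2 = 53.38 J

53.38 J


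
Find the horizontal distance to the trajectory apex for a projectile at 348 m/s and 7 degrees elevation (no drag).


R = v0^2*sin(2*theta)/g = 348^2*sin(2*7°)/9.81 = 2986.51 m
apex_dist = R/2 = 2986.51/2 = 1493 m

1493 m


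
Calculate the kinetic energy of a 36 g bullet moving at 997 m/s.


E = 0.5*m*v^2 = 0.5*0.036*997^2 = 17892 J

17892 J


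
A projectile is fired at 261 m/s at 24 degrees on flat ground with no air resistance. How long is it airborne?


T = 2*v0*sin(theta)/g = 2*261*sin(24°)/9.81 = 21.64 s

21.64 s


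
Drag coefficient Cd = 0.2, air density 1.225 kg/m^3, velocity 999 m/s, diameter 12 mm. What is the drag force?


A = pi*(d/2)^2 = pi*(12/2000)^2 = 1.13097e-04 m^2
Fd = 0.5*Cd*rho*A*v^2 = 0.5*0.2*1.225*1.13097e-04*999^2 = 13.83 N

13.83 N


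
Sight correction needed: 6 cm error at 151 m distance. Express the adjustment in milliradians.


1 mrad subtends 1 cm per 10 m of range, so adj = error_cm / (dist_m / 10) = 6 / (151/10) = 0.3974 mrad

0.3974 mrad


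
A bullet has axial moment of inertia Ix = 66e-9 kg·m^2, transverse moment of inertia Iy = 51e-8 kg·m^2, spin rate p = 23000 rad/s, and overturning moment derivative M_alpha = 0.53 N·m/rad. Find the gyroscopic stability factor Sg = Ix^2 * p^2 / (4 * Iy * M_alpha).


Sg = Ix^2 * p^2 / (4 * Iy * M_alpha) = (66e-9)^2 * 23000^2 / (4 * 51e-8 * 0.53) = 2.131

2.131


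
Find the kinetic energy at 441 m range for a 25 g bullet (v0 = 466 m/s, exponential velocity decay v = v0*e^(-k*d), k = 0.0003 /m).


v = v0*exp(-k*d) = 466*exp(-0.0003*441) = 408.252 m/s
E = 0.5*m*v^2 = 0.5*0.025*408.252^2 = 2083 J

2083 J


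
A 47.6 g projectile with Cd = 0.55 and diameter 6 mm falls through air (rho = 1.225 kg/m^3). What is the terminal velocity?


A = pi*(d/2)^2 = pi*(6/2000)^2 = 2.82743e-05 m^2
vt = sqrt(2mg/(Cd*rho*A)) = sqrt(2*0.0476*9.81/(0.55 * 1.225 * 2.82743e-05)) = 221.4 m/s

221.4 m/s


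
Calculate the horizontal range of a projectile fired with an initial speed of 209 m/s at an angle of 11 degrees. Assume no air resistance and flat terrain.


R = v0^2 * sin(2*theta) / g = 209^2 * sin(2*11°) / 9.81 = 1668 m

1668 m


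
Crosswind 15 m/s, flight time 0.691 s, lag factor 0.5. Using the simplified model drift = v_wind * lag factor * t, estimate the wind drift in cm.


drift = v_wind * lag * t = 15 * 0.5 * 0.691 = 5.1825 m ≈ 518.2 cm

518.2 cm


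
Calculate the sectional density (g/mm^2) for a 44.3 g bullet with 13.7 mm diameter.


SD = m/d^2 = 44.3/13.7^2 = 0.236 g/mm^2

0.236 g/mm^2


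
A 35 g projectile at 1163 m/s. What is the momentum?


p = m*v = 0.035*1163 = 40.71 kg·m/s

40.71 kg·m/s


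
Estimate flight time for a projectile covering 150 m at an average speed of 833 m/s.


t = d/v = 150/833 = 0.1801 s

0.1801 s


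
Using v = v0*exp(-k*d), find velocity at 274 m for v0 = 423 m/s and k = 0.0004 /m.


v = v0*exp(-k*d) = 423*exp(-0.0004*274) = 379.1 m/s

379.1 m/s


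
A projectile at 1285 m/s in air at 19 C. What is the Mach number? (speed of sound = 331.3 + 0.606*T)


a = 331.3 + 0.606*(19) = 342.814 m/s
M = v/a = 1285/342.814 = 3.748

3.748


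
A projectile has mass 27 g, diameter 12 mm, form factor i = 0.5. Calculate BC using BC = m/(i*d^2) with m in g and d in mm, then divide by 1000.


BC = m/(i*d^2*1000) = 27/(0.5 * 12^2 * 1000) = 0.000375

0.000375


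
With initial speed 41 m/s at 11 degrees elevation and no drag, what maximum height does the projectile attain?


H = (v0*sin(theta))^2 / (2g) = (41*sin(11°))^2 / (2*9.81) = 3.119 m

3.119 m


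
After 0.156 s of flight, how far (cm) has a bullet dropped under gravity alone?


drop = 0.5*g*t^2 = 0.5*9.81*0.156^2 = 0.119368 m ≈ 11.94 cm

11.94 cm


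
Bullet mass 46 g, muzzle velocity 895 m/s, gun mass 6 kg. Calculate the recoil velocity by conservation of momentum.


v_recoil = m_p * v_p / m_gun = 0.046 * 895 / 6 = 6.862 m/s

6.862 m/s


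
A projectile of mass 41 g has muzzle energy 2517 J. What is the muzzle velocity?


v = sqrt(2*E/m) = sqrt(2*2517/0.041) = 350.4 m/s

350.4 m/s


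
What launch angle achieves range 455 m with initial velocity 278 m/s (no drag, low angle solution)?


sin(2*theta) = R*g/v0^2 = 455*9.81/278^2 = 0.0577552, theta = arcsin(0.0577552)/2 = 1.655°

1.655 degrees


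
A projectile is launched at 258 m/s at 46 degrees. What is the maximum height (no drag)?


H = (v0*sin(theta))^2 / (2g) = (258*sin(46°))^2 / (2*9.81) = 1756 m

1756 m


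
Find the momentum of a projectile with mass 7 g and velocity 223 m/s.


p = m*v = 0.007*223 = 1.561 kg·m/s

1.561 kg·m/s


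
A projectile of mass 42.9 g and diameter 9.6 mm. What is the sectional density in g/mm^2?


SD = m/d^2 = 42.9/9.6^2 = 0.4655 g/mm^2

0.4655 g/mm^2


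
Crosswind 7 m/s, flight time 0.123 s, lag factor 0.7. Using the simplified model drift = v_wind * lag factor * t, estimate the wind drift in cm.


drift = v_wind * lag * t = 7 * 0.7 * 0.123 = 0.6027 m ≈ 60.27 cm

60.27 cm


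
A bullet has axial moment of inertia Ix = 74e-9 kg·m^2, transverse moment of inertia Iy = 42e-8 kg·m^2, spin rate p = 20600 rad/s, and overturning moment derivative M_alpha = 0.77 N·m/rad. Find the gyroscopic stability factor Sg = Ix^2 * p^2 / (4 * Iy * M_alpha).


Sg = Ix^2 * p^2 / (4 * Iy * M_alpha) = (74e-9)^2 * 20600^2 / (4 * 42e-8 * 0.77) = 1.796

1.796


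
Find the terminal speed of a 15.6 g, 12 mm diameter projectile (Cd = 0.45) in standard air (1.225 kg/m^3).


A = pi*(d/2)^2 = pi*(12/2000)^2 = 1.13097e-04 m^2
vt = sqrt(2mg/(Cd*rho*A)) = sqrt(2*0.0156*9.81/(0.45 * 1.225 * 1.13097e-04)) = 70.07 m/s

70.07 m/s


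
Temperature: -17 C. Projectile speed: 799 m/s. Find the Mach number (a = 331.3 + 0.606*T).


a = 331.3 + 0.606*(-17) = 320.998 m/s
M = v/a = 799/320.998 = 2.489

2.489


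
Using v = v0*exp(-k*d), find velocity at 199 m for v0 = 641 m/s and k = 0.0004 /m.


v = v0*exp(-k*d) = 641*exp(-0.0004*199) = 592 m/s

592 m/s


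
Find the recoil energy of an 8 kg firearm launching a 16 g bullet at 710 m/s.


v_r = m_p*v_p/m_gun = 0.016*710/8 = 1.42 m/s, E_r = 0.5*m_gun*v_r^2 = 0.5*8*1.42^2 = 8.066 J

8.066 J


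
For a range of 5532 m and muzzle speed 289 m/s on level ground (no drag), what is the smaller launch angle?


sin(2*theta) = R*g/v0^2 = 5532*9.81/289^2 = 0.649764, theta = arcsin(0.649764)/2 = 20.26°

20.26 degrees


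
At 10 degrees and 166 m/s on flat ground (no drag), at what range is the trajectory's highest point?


R = v0^2*sin(2*theta)/g = 166^2*sin(2*10°)/9.81 = 960.724 m
apex_dist = R/2 = 960.724/2 = 480.4 m

480.4 m


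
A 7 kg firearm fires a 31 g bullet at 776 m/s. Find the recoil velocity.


v_recoil = m_p * v_p / m_gun = 0.031 * 776 / 7 = 3.437 m/s

3.437 m/s


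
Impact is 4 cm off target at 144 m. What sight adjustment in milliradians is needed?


1 mrad subtends 1 cm per 10 m of range, so adj = error_cm / (dist_m / 10) = 4 / (144/10) = 0.2778 mrad

0.2778 mrad


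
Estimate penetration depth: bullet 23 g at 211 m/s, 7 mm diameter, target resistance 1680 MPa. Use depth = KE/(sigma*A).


A = pi*(d/2)^2 = pi*(7/2)^2 = 38.4845 mm^2
E = 0.5*m*v^2 = 0.5*0.023*211^2 = 511.991 J
depth = E/(sigma*A) = 511.991 J / (1680 MPa * 38.4845 mm^2) = 511.991/(1680 * 38.4845) m = 0.00791895 m ≈ 7.919 mm

7.919 mm


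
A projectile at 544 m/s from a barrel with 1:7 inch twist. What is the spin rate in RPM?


twist_m = 7*0.0254 = 0.1778 m
spin = v/twist = 544/0.1778 = 3059.618 rev/s
RPM = spin*60 = 3059.618*60 ≈ 183577 RPM

183577 RPM


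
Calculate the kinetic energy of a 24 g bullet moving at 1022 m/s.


E = 0.5*m*v^2 = 0.5*0.024*1022^2 = 12534 J

12534 J


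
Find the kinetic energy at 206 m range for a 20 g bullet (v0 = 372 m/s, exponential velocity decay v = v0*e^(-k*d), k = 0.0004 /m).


v = v0*exp(-k*d) = 372*exp(-0.0004*206) = 342.576 m/s
E = 0.5*m*v^2 = 0.5*0.02*342.576^2 = 1174 J

1174 J


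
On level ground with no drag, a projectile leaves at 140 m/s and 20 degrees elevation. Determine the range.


R = v0^2 * sin(2*theta) / g = 140^2 * sin(2*20°) / 9.81 = 1284 m

1284 m


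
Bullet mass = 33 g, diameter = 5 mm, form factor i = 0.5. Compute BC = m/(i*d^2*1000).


BC = m/(i*d^2*1000) = 33/(0.5 * 5^2 * 1000) = 0.00264

0.00264


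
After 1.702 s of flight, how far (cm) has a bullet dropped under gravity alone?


drop = 0.5*g*t^2 = 0.5*9.81*1.702^2 = 14.2088 m ≈ 1421 cm

1421 cm


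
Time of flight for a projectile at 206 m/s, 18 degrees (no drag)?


T = 2*v0*sin(theta)/g = 2*206*sin(18°)/9.81 = 12.98 s

12.98 s
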